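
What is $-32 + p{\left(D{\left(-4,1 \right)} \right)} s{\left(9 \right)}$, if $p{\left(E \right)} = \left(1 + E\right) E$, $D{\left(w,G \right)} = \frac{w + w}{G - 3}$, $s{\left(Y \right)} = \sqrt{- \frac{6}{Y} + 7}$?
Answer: $-32 + \frac{20 \sqrt{57}}{3} \approx 18.332$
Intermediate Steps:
$s{\left(Y \right)} = \sqrt{7 - \frac{6}{Y}}$
$D{\left(w,G \right)} = \frac{2 w}{-3 + G}$
$p{\left(E \right)} = E \left(1 + E\right)$
$-32 + p{\left(D{\left(-4,1 \right)} \right)} s{\left(9 \right)} = -32 + 2 \left(-4\right) \frac{1}{-3 + 1} \left(1 + 2 \left(-4\right) \frac{1}{-3 + 1}\right) \sqrt{7 - \frac{6}{9}} = -32 + 2 \left(-4\right) \frac{1}{-2} \left(1 + 2 \left(-4\right) \frac{1}{-2}\right) \sqrt{7 - \frac{2}{3}} = -32 + 2 \left(-4\right) \left(- \frac{1}{2}\right) \left(1 + 2 \left(-4\right) \left(- \frac{1}{2}\right)\right) \sqrt{7 - \frac{2}{3}} = -32 + 4 \left(1 + 4\right) \sqrt{\frac{19}{3}} = -32 + 4 \cdot 5 \frac{\sqrt{57}}{3} = -32 + 20 \frac{\sqrt{57}}{3} = -32 + \frac{20 \sqrt{57}}{3}$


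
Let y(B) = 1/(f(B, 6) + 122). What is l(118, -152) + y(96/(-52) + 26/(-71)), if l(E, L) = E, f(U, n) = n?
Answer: 15105/128 ≈ 118.01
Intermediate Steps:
y(B) = 1/128 (y(B) = 1/(6 + 122) = 1/128)
l(118, -152) + y(96/(-52) + 26/(-71)) = 118 + 1/128 = 15105/128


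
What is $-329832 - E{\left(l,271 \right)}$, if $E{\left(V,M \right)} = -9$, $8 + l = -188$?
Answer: $-329823$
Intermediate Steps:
$l = -196$ ($l = -8 - 188 = -196$)
$-329832 - E{\left(l,271 \right)} = -329832 - -9 = -329832 + 9 = -329823$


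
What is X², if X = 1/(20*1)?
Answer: 1/400 ≈ 0.0025000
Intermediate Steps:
X = 1/20 ≈ 0.050000
X² = (1/20)² = 1/400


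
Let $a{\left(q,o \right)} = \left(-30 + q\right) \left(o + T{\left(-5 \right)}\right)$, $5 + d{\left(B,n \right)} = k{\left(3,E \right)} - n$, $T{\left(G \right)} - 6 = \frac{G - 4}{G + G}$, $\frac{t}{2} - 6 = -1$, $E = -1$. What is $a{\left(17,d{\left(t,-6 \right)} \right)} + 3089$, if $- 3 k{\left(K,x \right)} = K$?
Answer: $\frac{29993}{10} \approx 2999.3$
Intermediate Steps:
$k{\left(K,x \right)} = - \frac{K}{3}$
$t = 10$ ($t = 12 + 2 \left(-1\right) = 12 - 2 = 10$)
$T{\left(G \right)} = 6 + \frac{-4 + G}{2 G}$ ($T{\left(G \right)} = 6 + \frac{G - 4}{G + G} = 6 + \frac{-4 + G}{2 G}$)
$d{\left(B,n \right)} = -6 - n$ ($d{\left(B,n \right)} = -5 - \left(1 + n\right) = -6 - n$)
$a{\left(q,o \right)} = \left(-30 + q\right) \left(\frac{69}{10} + o\right)$ ($a{\left(q,o \right)} = \left(-30 + q\right) \left(o + \left(\frac{13}{2} - \frac{2}{-5}\right)\right) = \left(-30 + q\right) \left(o + \left(\frac{13}{2} - - \frac{2}{5}\right)\right) = \left(-30 + q\right) \left(o + \left(\frac{13}{2} + \frac{2}{5}\right)\right) = \left(-30 + q\right) \left(o + \frac{69}{10}\right) = \left(-30 + q\right) \left(\frac{69}{10} + o\right)$)
$a{\left(17,d{\left(t,-6 \right)} \right)} + 3089 = \left(-207 - 30 \left(-6 - -6\right) + \frac{69}{10} \cdot 17 + \left(-6 - -6\right) 17\right) + 3089 = \left(-207 - 30 \left(-6 + 6\right) + \frac{1173}{10} + \left(-6 + 6\right) 17\right) + 3089 = \left(-207 - 0 + \frac{1173}{10} + 0 \cdot 17\right) + 3089 = \left(-207 + 0 + \frac{1173}{10} + 0\right) + 3089 = - \frac{897}{10} + 3089 = \frac{29993}{10}$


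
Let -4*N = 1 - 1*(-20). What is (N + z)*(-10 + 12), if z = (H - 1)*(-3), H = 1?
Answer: -21/2 ≈ -10.500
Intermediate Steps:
N = -21/4 (N = -(1 - 1*(-20))/4 = -(1 + 20)/4 = -1/4*21 = -21/4 ≈ -5.2500)
z = 0 (z = (1 - 1)*(-3) = 0*(-3) = 0)
(N + z)*(-10 + 12) = (-21/4 + 0)*(-10 + 12) = -21/4*2 = -21/2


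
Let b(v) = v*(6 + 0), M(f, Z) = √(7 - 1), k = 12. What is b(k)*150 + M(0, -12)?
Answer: 10800 + √6 ≈ 10802.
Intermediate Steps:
M(f, Z) = √6
b(v) = 6*v (b(v) = v*6 = 6*v)
b(k)*150 + M(0, -12) = (6*12)*150 + √6 = 72*150 + √6 = 10800 + √6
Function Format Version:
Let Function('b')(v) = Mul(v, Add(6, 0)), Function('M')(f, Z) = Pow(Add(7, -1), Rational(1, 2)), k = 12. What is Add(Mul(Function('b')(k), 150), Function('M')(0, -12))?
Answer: Add(10800, Pow(6, Rational(1, 2))) ≈ 10802.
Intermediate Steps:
Function('M')(f, Z) = Pow(6, Rational(1, 2))
Function('b')(v) = Mul(6, v) (Function('b')(v) = Mul(v, 6) = Mul(6, v))
Add(Mul(Function('b')(k), 150), Function('M')(0, -12)) = Add(Mul(Mul(6, 12), 150), Pow(6, Rational(1, 2))) = Add(Mul(72, 150), Pow(6, Rational(1, 2))) = Add(10800, Pow(6, Rational(1, 2)))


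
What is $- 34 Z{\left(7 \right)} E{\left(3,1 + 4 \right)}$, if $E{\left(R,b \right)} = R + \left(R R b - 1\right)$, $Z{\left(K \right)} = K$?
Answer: $-11186$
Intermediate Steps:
$E{\left(R,b \right)} = -1 + R + b R^{2}$ ($E{\left(R,b \right)} = R + \left(R^{2} b - 1\right) = R + \left(b R^{2} - 1\right) = R + \left(-1 + b R^{2}\right) = -1 + R + b R^{2}$)
$- 34 Z{\left(7 \right)} E{\left(3,1 + 4 \right)} = \left(-34\right) 7 \left(-1 + 3 + \left(1 + 4\right) 3^{2}\right) = - 238 \left(-1 + 3 + 5 \cdot 9\right) = - 238 \left(-1 + 3 + 45\right) = \left(-238\right) 47 = -11186$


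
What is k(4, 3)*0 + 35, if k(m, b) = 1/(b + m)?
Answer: 35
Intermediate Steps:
k(4, 3)*0 + 35 = 0/(3 + 4) + 35 = 0/7 + 35 = (⅐)*0 + 35 = 0 + 35 = 35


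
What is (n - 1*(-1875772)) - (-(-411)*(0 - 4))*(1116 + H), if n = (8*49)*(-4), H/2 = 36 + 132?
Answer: 4261292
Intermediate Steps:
H = 336 (H = 2*(36 + 132) = 2*168 = 336)
n = -1568 (n = 392*(-4) = -1568)
(n - 1*(-1875772)) - (-(-411)*(0 - 4))*(1116 + H) = (-1568 - 1*(-1875772)) - (-(-411)*(0 - 4))*(1116 + 336) = (-1568 + 1875772) - (-(-411)*(-4))*1452 = 1874204 - (-137*12)*1452 = 1874204 - (-1644)*1452 = 1874204 - 1*(-2387088) = 1874204 + 2387088 = 4261292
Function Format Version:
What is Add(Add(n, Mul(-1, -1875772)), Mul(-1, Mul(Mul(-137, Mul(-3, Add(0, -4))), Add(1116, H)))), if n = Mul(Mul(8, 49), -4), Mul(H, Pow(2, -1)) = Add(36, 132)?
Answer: 4261292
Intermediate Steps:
H = 336 (H = Mul(2, Add(36, 132)) = Mul(2, 168) = 336)
n = -1568 (n = Mul(392, -4) = -1568)
Add(Add(n, Mul(-1, -1875772)), Mul(-1, Mul(Mul(-137, Mul(-3, Add(0, -4))), Add(1116, H)))) = Add(Add(-1568, Mul(-1, -1875772)), Mul(-1, Mul(Mul(-137, Mul(-3, Add(0, -4))), Add(1116, 336)))) = Add(Add(-1568, 1875772), Mul(-1, Mul(Mul(-137, Mul(-3, -4)), 1452))) = Add(1874204, Mul(-1, Mul(Mul(-137, 12), 1452))) = Add(1874204, Mul(-1, Mul(-1644, 1452))) = Add(1874204, Mul(-1, -2387088)) = Add(1874204, 2387088) = 4261292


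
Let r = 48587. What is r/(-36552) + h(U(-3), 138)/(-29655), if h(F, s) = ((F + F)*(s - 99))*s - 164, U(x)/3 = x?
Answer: 140410573/72263304 ≈ 1.9430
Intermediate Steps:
U(x) = 3*x
h(F, s) = -164 + 2*F*s*(-99 + s) (h(F, s) = ((2*F)*(-99 + s))*s - 164 = (2*F*(-99 + s))*s - 164 = 2*F*s*(-99 + s) - 164 = -164 + 2*F*s*(-99 + s))
r/(-36552) + h(U(-3), 138)/(-29655) = 48587/(-36552) + (-164 - 198*3*(-3)*138 + 2*(3*(-3))*138**2)/(-29655) = 48587*(-1/36552) + (-164 - 198*(-9)*138 + 2*(-9)*19044)*(-1/29655) = -48587/36552 + (-164 + 245916 - 342792)*(-1/29655) = -48587/36552 - 97040*(-1/29655) = -48587/36552 + 19408/5931 = 140410573/72263304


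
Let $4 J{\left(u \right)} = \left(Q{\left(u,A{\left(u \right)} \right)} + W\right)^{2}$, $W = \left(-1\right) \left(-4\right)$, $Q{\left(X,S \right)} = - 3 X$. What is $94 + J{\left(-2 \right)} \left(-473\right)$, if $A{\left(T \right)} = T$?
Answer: $-11731$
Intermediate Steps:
$W = 4$
$J{\left(u \right)} = \frac{\left(4 - 3 u\right)^{2}}{4}$ ($J{\left(u \right)} = \frac{\left(- 3 u + 4\right)^{2}}{4} = \frac{\left(4 - 3 u\right)^{2}}{4}$)
$94 + J{\left(-2 \right)} \left(-473\right) = 94 + \frac{\left(-4 + 3 \left(-2\right)\right)^{2}}{4} \left(-473\right) = 94 + \frac{\left(-4 - 6\right)^{2}}{4} \left(-473\right) = 94 + \frac{\left(-10\right)^{2}}{4} \left(-473\right) = 94 + \frac{1}{4} \cdot 100 \left(-473\right) = 94 + 25 \left(-473\right) = 94 - 11825 = -11731$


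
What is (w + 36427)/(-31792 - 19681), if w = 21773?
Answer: -58200/51473 ≈ -1.1307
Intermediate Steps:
(w + 36427)/(-31792 - 19681) = (21773 + 36427)/(-31792 - 19681) = 58200/(-51473) = 58200*(-1/51473) = -58200/51473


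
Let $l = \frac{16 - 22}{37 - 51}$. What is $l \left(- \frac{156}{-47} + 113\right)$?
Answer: $\frac{2343}{47} \approx 49.851$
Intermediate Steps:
$l = \frac{3}{7}$ ($l = - \frac{6}{-14} = \left(-6\right) \left(- \frac{1}{14}\right) = \frac{3}{7} \approx 0.42857$)
$l \left(- \frac{156}{-47} + 113\right) = \frac{3 \left(- \frac{156}{-47} + 113\right)}{7} = \frac{3 \left(\left(-156\right) \left(- \frac{1}{47}\right) + 113\right)}{7} = \frac{3 \left(\frac{156}{47} + 113\right)}{7} = \frac{3}{7} \cdot \frac{5467}{47} = \frac{2343}{47}$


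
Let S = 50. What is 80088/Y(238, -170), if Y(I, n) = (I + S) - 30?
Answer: 13348/43 ≈ 310.42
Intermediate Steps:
Y(I, n) = 20 + I (Y(I, n) = (I + 50) - 30 = (50 + I) - 30 = 20 + I)
80088/Y(238, -170) = 80088/(20 + 238) = 80088/258 = 80088*(1/258) = 13348/43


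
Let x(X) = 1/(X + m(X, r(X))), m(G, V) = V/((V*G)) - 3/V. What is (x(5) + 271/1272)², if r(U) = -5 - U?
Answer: 30525625/195776064 ≈ 0.15592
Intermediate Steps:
m(G, V) = 1/G - 3/V (m(G, V) = V/((G*V)) - 3/V = V*(1/(G*V)) - 3/V = 1/G - 3/V)
x(X) = 1/(X + 1/X - 3/(-5 - X)) (x(X) = 1/(X + (1/X - 3/(-5 - X))) = 1/(X + 1/X - 3/(-5 - X)))
(x(5) + 271/1272)² = (5*(5 + 5)/(5 + 5³ + 4*5 + 5*5²) + 271/1272)² = (5*10/(5 + 125 + 20 + 5*25) + 271*(1/1272))² = (5*10/(5 + 125 + 20 + 125) + 271/1272)² = (5*10/275 + 271/1272)² = (5*(1/275)*10 + 271/1272)² = (2/11 + 271/1272)² = (5525/13992)² = 30525625/195776064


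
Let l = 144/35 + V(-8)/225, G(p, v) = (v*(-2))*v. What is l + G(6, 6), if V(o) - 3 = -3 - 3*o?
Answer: -35584/525 ≈ -67.779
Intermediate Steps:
V(o) = -3*o (V(o) = 3 + (-3 - 3*o) = -3*o)
G(p, v) = -2*v² (G(p, v) = (-2*v)*v = -2*v²)
l = 2216/525 (l = 144/35 - 3*(-8)/225 = 144*(1/35) + 24*(1/225) = 144/35 + 8/75 = 2216/525 ≈ 4.2210)
l + G(6, 6) = 2216/525 - 2*6² = 2216/525 - 2*36 = 2216/525 - 72 = -35584/525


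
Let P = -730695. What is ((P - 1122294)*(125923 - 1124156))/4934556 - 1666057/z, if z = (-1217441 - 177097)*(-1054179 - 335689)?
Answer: 33195935909491612731077/88558088800139288 ≈ 3.7485e+5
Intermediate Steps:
z = 1938223740984 (z = -1394538*(-1389868) = 1938223740984)
((P - 1122294)*(125923 - 1124156))/4934556 - 1666057/z = ((-730695 - 1122294)*(125923 - 1124156))/4934556 - 1666057/1938223740984 = -1852989*(-998233)*(1/4934556) - 1666057*1/1938223740984 = 1849714768437*(1/4934556) - 1666057/1938223740984 = 616571589479/1644852 - 1666057/1938223740984 = 33195935909491612731077/88558088800139288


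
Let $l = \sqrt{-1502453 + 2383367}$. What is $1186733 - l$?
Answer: $1186733 - \sqrt{880914} \approx 1.1858 \cdot 10^{6}$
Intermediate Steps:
$l = \sqrt{880914} \approx 938.57$
$1186733 - l = 1186733 - \sqrt{880914}$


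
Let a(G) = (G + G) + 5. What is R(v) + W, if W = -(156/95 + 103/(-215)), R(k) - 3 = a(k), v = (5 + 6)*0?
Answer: 27929/4085 ≈ 6.8370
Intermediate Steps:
a(G) = 5 + 2*G (a(G) = 2*G + 5 = 5 + 2*G)
v = 0 (v = 11*0 = 0)
R(k) = 8 + 2*k (R(k) = 3 + (5 + 2*k) = 8 + 2*k)
W = -4751/4085 (W = -(156*(1/95) + 103*(-1/215)) = -(156/95 - 103/215) = -1*4751/4085 = -4751/4085 ≈ -1.1630)
R(v) + W = (8 + 2*0) - 4751/4085 = (8 + 0) - 4751/4085 = 8 - 4751/4085 = 27929/4085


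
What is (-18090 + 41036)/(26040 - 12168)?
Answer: 11473/6936 ≈ 1.6541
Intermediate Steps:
(-18090 + 41036)/(26040 - 12168) = 22946/13872 = 22946*(1/13872) = 11473/6936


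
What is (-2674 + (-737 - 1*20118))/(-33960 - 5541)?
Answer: 713/1197 ≈ 0.59566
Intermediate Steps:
(-2674 + (-737 - 1*20118))/(-33960 - 5541) = (-2674 + (-737 - 20118))/(-39501) = (-2674 - 20855)*(-1/39501) = -23529*(-1/39501) = 713/1197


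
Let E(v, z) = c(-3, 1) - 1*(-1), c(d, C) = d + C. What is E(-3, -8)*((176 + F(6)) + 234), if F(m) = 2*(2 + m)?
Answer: -426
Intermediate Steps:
c(d, C) = C + d
E(v, z) = -1 (E(v, z) = (1 - 3) - 1*(-1) = -2 + 1 = -1)
F(m) = 4 + 2*m
E(-3, -8)*((176 + F(6)) + 234) = -((176 + (4 + 2*6)) + 234) = -((176 + (4 + 12)) + 234) = -((176 + 16) + 234) = -(192 + 234) = -1*426 = -426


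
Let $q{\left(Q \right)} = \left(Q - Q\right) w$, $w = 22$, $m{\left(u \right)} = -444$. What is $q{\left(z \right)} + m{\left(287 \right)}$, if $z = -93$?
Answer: $-444$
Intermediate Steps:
$q{\left(Q \right)} = 0$ ($q{\left(Q \right)} = \left(Q - Q\right) 22 = 0 \cdot 22 = 0$)
$q{\left(z \right)} + m{\left(287 \right)} = 0 - 444 = -444$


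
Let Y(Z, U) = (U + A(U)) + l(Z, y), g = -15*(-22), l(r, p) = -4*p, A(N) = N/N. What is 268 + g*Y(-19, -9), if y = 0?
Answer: -2372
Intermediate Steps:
A(N) = 1
g = 330
Y(Z, U) = 1 + U (Y(Z, U) = (U + 1) - 4*0 = (1 + U) + 0 = 1 + U)
268 + g*Y(-19, -9) = 268 + 330*(1 - 9) = 268 + 330*(-8) = 268 - 2640 = -2372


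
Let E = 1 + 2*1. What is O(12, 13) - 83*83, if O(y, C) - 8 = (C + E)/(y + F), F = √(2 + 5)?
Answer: -942505/137 - 16*√7/137 ≈ -6879.9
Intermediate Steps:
E = 3 (E = 1 + 2 = 3)
F = √7 ≈ 2.6458
O(y, C) = 8 + (3 + C)/(y + √7) (O(y, C) = 8 + (C + 3)/(y + √7) = 8 + (3 + C)/(y + √7))
O(12, 13) - 83*83 = (3 + 13 + 8*12 + 8*√7)/(12 + √7) - 83*83 = (3 + 13 + 96 + 8*√7)/(12 + √7) - 6889 = (112 + 8*√7)/(12 + √7) - 6889 = -6889 + (112 + 8*√7)/(12 + √7)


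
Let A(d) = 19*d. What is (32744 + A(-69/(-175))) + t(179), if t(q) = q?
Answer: 5762836/175 ≈ 32931.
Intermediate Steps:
(32744 + A(-69/(-175))) + t(179) = (32744 + 19*(-69/(-175))) + 179 = (32744 + 19*(-69*(-1/175))) + 179 = (32744 + 19*(69/175)) + 179 = (32744 + 1311/175) + 179 = 5731511/175 + 179 = 5762836/175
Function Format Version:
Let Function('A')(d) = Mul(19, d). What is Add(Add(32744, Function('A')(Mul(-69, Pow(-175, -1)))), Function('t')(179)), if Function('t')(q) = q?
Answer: Rational(5762836, 175) ≈ 32931.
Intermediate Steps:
Add(Add(32744, Function('A')(Mul(-69, Pow(-175, -1)))), Function('t')(179)) = Add(Add(32744, Mul(19, Mul(-69, Pow(-175, -1)))), 179) = Add(Add(32744, Mul(19, Mul(-69, Rational(-1, 175)))), 179) = Add(Add(32744, Mul(19, Rational(69, 175))), 179) = Add(Add(32744, Rational(1311, 175)), 179) = Add(Rational(5731511, 175), 179) = Rational(5762836, 175)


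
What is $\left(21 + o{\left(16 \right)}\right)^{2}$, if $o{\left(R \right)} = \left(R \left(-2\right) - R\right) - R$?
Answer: $1849$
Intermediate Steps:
$o{\left(R \right)} = - 4 R$ ($o{\left(R \right)} = \left(- 2 R - R\right) - R = - 3 R - R = - 4 R$)
$\left(21 + o{\left(16 \right)}\right)^{2} = \left(21 - 64\right)^{2} = \left(-43\right)^{2} = 1849$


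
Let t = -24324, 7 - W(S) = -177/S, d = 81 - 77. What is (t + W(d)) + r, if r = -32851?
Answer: -228495/4 ≈ -57124.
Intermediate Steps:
d = 4
W(S) = 7 + 177/S (W(S) = 7 - (-177)/S = 7 + 177/S)
(t + W(d)) + r = (-24324 + (7 + 177/4)) - 32851 = (-24324 + 205/4) - 32851 = -97091/4 - 32851 = -228495/4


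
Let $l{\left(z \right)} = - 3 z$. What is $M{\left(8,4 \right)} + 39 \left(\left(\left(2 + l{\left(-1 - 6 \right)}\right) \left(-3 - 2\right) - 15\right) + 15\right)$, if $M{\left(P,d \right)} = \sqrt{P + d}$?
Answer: $-4485 + 2 \sqrt{3} \approx -4481.5$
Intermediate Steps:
$M{\left(8,4 \right)} + 39 \left(\left(\left(2 + l{\left(-1 - 6 \right)}\right) \left(-3 - 2\right) - 15\right) + 15\right) = \sqrt{8 + 4} + 39 \left(\left(\left(2 - 3 \left(-1 - 6\right)\right) \left(-3 - 2\right) - 15\right) + 15\right) = \sqrt{12} + 39 \left(\left(\left(2 - 3 \left(-1 - 6\right)\right) \left(-5\right) - 15\right) + 15\right) = 2 \sqrt{3} + 39 \left(\left(\left(2 - -21\right) \left(-5\right) - 15\right) + 15\right) = 2 \sqrt{3} + 39 \left(\left(\left(2 + 21\right) \left(-5\right) - 15\right) + 15\right) = 2 \sqrt{3} + 39 \left(\left(23 \left(-5\right) - 15\right) + 15\right) = 2 \sqrt{3} + 39 \left(\left(-115 - 15\right) + 15\right) = 2 \sqrt{3} + 39 \left(-130 + 15\right) = 2 \sqrt{3} + 39 \left(-115\right) = 2 \sqrt{3} - 4485 = -4485 + 2 \sqrt{3}$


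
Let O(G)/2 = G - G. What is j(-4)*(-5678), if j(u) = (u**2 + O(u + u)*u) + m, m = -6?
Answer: -56780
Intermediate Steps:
O(G) = 0 (O(G) = 2*(G - G) = 2*0 = 0)
j(u) = -6 + u**2 (j(u) = (u**2 + 0*u) - 6 = (u**2 + 0) - 6 = u**2 - 6 = -6 + u**2)
j(-4)*(-5678) = (-6 + (-4)**2)*(-5678) = (-6 + 16)*(-5678) = 10*(-5678) = -56780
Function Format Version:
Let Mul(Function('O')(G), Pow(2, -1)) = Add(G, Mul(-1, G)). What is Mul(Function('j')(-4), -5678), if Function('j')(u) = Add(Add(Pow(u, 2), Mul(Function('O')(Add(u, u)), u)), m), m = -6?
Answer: -56780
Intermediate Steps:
Function('O')(G) = 0 (Function('O')(G) = Mul(2, Add(G, Mul(-1, G))) = Mul(2, 0) = 0)
Function('j')(u) = Add(-6, Pow(u, 2)) (Function('j')(u) = Add(Add(Pow(u, 2), Mul(0, u)), -6) = Add(Add(Pow(u, 2), 0), -6) = Add(Pow(u, 2), -6) = Add(-6, Pow(u, 2)))
Mul(Function('j')(-4), -5678) = Mul(Add(-6, Pow(-4, 2)), -5678) = Mul(Add(-6, 16), -5678) = Mul(10, -5678) = -56780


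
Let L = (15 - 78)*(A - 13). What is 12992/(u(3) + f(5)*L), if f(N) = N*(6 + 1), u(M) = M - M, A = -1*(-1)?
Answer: 464/945 ≈ 0.49101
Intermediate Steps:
A = 1
u(M) = 0
f(N) = 7*N (f(N) = N*7 = 7*N)
L = 756 (L = (15 - 78)*(1 - 13) = -63*(-12) = 756)
12992/(u(3) + f(5)*L) = 12992/(0 + (7*5)*756) = 12992/(0 + 35*756) = 12992/(0 + 26460) = 12992/26460 = 12992*(1/26460) = 464/945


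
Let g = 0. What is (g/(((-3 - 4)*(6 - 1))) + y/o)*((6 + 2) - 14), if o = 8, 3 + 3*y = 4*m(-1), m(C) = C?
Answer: 7/4 ≈ 1.7500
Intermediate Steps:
y = -7/3 (y = -1 + (4*(-1))/3 = -1 + (⅓)*(-4) = -1 - 4/3 = -7/3 ≈ -2.3333)
(g/(((-3 - 4)*(6 - 1))) + y/o)*((6 + 2) - 14) = (0/(((-3 - 4)*(6 - 1))) - 7/3/8)*((6 + 2) - 14) = (0/((-7*5)) - 7/3*⅛)*(8 - 14) = (0/(-35) - 7/24)*(-6) = (0*(-1/35) - 7/24)*(-6) = (0 - 7/24)*(-6) = -7/24*(-6) = 7/4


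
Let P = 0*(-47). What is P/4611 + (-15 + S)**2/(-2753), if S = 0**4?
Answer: -225/2753 ≈ -0.081729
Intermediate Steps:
P = 0
S = 0
P/4611 + (-15 + S)**2/(-2753) = 0/4611 + (-15 + 0)**2/(-2753) = 0*(1/4611) + (-15)**2*(-1/2753) = 0 + 225*(-1/2753) = 0 - 225/2753 = -225/2753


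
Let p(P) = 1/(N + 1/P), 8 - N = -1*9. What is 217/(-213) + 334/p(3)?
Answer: 1232911/213 ≈ 5788.3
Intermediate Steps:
N = 17 (N = 8 - (-1)*9 = 8 - 1*(-9) = 8 + 9 = 17)
p(P) = 1/(17 + 1/P)
217/(-213) + 334/p(3) = 217/(-213) + 334/((3/(1 + 17*3))) = 217*(-1/213) + 334/((3/(1 + 51))) = -217/213 + 334/((3/52)) = -217/213 + 334/((3*(1/52))) = -217/213 + 334/(3/52) = -217/213 + 334*(52/3) = -217/213 + 17368/3 = 1232911/213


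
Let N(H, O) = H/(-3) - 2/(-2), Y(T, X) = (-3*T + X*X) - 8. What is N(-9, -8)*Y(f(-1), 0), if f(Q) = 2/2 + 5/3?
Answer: -64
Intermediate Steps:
f(Q) = 8/3 (f(Q) = 2*(½) + 5*(⅓) = 1 + 5/3 = 8/3)
Y(T, X) = -8 + X² - 3*T (Y(T, X) = (-3*T + X²) - 8 = (X² - 3*T) - 8 = -8 + X² - 3*T)
N(H, O) = 1 - H/3 (N(H, O) = H*(-⅓) - 2*(-½) = -H/3 + 1 = 1 - H/3)
N(-9, -8)*Y(f(-1), 0) = (1 - ⅓*(-9))*(-8 + 0² - 3*8/3) = (1 + 3)*(-8 + 0 - 8) = 4*(-16) = -64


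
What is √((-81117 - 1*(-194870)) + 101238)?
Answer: √214991 ≈ 463.67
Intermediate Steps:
√((-81117 - 1*(-194870)) + 101238) = √((-81117 + 194870) + 101238) = √(113753 + 101238) = √214991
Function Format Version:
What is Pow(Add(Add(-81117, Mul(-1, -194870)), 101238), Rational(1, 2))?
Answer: Pow(214991, Rational(1, 2)) ≈ 463.67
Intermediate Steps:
Pow(Add(Add(-81117, Mul(-1, -194870)), 101238), Rational(1, 2)) = Pow(Add(Add(-81117, 194870), 101238), Rational(1, 2)) = Pow(Add(113753, 101238), Rational(1, 2)) = Pow(214991, Rational(1, 2))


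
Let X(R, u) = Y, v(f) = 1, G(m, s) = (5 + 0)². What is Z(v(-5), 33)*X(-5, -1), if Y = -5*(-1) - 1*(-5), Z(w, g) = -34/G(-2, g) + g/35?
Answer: -146/35 ≈ -4.1714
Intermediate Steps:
G(m, s) = 25 (G(m, s) = 5² = 25)
Z(w, g) = -34/25 + g/35
Y = 10 (Y = 5 + 5 = 10)
X(R, u) = 10
Z(v(-5), 33)*X(-5, -1) = (-34/25 + (1/35)*33)*10 = (-34/25 + 33/35)*10 = -73/175*10 = -146/35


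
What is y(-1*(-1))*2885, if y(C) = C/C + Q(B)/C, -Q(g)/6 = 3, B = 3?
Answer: -49045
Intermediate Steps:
Q(g) = -18 (Q(g) = -6*3 = -18)
y(C) = 1 - 18/C (y(C) = C/C - 18/C = 1 - 18/C)
y(-1*(-1))*2885 = ((-18 - 1*(-1))/((-1*(-1))))*2885 = ((-18 + 1)/1)*2885 = (1*(-17))*2885 = -17*2885 = -49045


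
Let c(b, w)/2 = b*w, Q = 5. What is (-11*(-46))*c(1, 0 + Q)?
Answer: 5060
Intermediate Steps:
c(b, w) = 2*b*w (c(b, w) = 2*(b*w) = 2*b*w)
(-11*(-46))*c(1, 0 + Q) = (-11*(-46))*(2*1*(0 + 5)) = 506*(2*1*5) = 506*10 = 5060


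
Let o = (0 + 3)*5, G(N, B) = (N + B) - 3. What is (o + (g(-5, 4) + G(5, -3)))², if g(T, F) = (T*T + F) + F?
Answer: 2209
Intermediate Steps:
G(N, B) = -3 + B + N (G(N, B) = (B + N) - 3 = -3 + B + N)
o = 15 (o = 3*5 = 15)
g(T, F) = T² + 2*F (g(T, F) = (T² + F) + F = (F + T²) + F = T² + 2*F)
(o + (g(-5, 4) + G(5, -3)))² = (15 + (((-5)² + 2*4) + (-3 - 3 + 5)))² = (15 + ((25 + 8) - 1))² = (15 + (33 - 1))² = (15 + 32)² = 47² = 2209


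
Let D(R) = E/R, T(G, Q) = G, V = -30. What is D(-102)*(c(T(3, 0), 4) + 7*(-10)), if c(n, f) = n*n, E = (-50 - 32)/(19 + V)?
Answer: 2501/561 ≈ 4.4581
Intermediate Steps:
E = 82/11 (E = (-50 - 32)/(19 - 30) = -82/(-11) = -82*(-1/11) = 82/11 ≈ 7.4545)
c(n, f) = n²
D(R) = 82/(11*R)
D(-102)*(c(T(3, 0), 4) + 7*(-10)) = ((82/11)/(-102))*(3² + 7*(-10)) = ((82/11)*(-1/102))*(9 - 70) = -41/561*(-61) = 2501/561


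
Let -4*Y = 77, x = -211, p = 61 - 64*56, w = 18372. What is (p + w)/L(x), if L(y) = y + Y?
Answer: -59396/921 ≈ -64.491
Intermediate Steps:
p = -3523 (p = 61 - 3584 = -3523)
Y = -77/4 (Y = -¼*77 = -77/4 ≈ -19.250)
L(y) = -77/4 + y (L(y) = y - 77/4 = -77/4 + y)
(p + w)/L(x) = (-3523 + 18372)/(-77/4 - 211) = 14849/(-921/4) = 14849*(-4/921) = -59396/921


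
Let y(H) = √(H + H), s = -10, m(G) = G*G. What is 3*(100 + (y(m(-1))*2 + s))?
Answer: 270 + 6*√2 ≈ 278.49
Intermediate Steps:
m(G) = G²
y(H) = √2*√H (y(H) = √(2*H) = √2*√H)
3*(100 + (y(m(-1))*2 + s)) = 3*(100 + ((√2*√((-1)²))*2 - 10)) = 3*(100 + ((√2*√1)*2 - 10)) = 3*(100 + ((√2*1)*2 - 10)) = 3*(100 + (√2*2 - 10)) = 3*(100 + (2*√2 - 10)) = 3*(100 + (-10 + 2*√2)) = 3*(90 + 2*√2) = 270 + 6*√2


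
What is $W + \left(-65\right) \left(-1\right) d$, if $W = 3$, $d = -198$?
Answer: $-12867$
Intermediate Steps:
$W + \left(-65\right) \left(-1\right) d = 3 + \left(-65\right) \left(-1\right) \left(-198\right) = 3 + 65 \left(-198\right) = 3 - 12870 = -12867$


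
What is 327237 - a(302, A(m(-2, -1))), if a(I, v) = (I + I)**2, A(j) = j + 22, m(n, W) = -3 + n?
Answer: -37579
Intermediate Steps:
A(j) = 22 + j
a(I, v) = 4*I**2 (a(I, v) = (2*I)**2 = 4*I**2)
327237 - a(302, A(m(-2, -1))) = 327237 - 4*302**2 = 327237 - 4*91204 = 327237 - 1*364816 = 327237 - 364816 = -37579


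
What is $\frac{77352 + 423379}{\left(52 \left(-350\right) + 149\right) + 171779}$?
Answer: $\frac{500731}{153728} \approx 3.2573$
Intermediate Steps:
$\frac{77352 + 423379}{\left(52 \left(-350\right) + 149\right) + 171779} = \frac{500731}{\left(-18200 + 149\right) + 171779} = \frac{500731}{-18051 + 171779} = \frac{500731}{153728}$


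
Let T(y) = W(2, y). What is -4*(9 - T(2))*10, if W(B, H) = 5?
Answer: -160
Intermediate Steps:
T(y) = 5
-4*(9 - T(2))*10 = -4*(9 - 1*5)*10 = -4*(9 - 5)*10 = -4*4*10 = -16*10 = -160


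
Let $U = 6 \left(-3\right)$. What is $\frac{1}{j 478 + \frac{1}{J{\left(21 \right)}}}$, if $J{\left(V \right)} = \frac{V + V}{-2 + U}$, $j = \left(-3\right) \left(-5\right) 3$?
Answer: $\frac{21}{451700} \approx 4.6491 \cdot 10^{-5}$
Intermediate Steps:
$U = -18$
$j = 45$ ($j = 15 \cdot 3 = 45$)
$J{\left(V \right)} = - \frac{V}{10}$ ($J{\left(V \right)} = \frac{V + V}{-2 - 18} = \frac{2 V}{-20} = 2 V \left(- \frac{1}{20}\right) = - \frac{V}{10}$)
$\frac{1}{j 478 + \frac{1}{J{\left(21 \right)}}} = \frac{1}{45 \cdot 478 + \frac{1}{\left(- \frac{1}{10}\right) 21}} = \frac{1}{21510 + \frac{1}{- \frac{21}{10}}} = \frac{1}{21510 - \frac{10}{21}} = \frac{1}{\frac{451700}{21}} = \frac{21}{451700}$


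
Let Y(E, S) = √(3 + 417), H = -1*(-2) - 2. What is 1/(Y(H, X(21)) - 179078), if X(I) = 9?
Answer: -89539/16034464832 - √105/16034464832 ≈ -5.5848e-6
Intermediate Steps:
H = 0 (H = 2 - 2 = 0)
Y(E, S) = 2*√105 (Y(E, S) = √420 = 2*√105)
1/(Y(H, X(21)) - 179078) = 1/(2*√105 - 179078) = 1/(-179078 + 2*√105)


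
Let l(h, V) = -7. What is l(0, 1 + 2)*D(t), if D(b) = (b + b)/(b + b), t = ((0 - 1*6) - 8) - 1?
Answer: -7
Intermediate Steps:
t = -15 (t = ((0 - 6) - 8) - 1 = (-6 - 8) - 1 = -14 - 1 = -15)
D(b) = 1 (D(b) = (2*b)/((2*b)) = (2*b)*(1/(2*b)) = 1)
l(0, 1 + 2)*D(t) = -7*1 = -7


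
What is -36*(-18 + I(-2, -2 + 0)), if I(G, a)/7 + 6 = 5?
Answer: 900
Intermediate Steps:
I(G, a) = -7 (I(G, a) = -42 + 7*5 = -42 + 35 = -7)
-36*(-18 + I(-2, -2 + 0)) = -36*(-18 - 7) = -36*(-25) = 900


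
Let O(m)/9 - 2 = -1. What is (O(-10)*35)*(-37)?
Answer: -11655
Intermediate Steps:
O(m) = 9 (O(m) = 18 + 9*(-1) = 18 - 9 = 9)
(O(-10)*35)*(-37) = (9*35)*(-37) = 315*(-37) = -11655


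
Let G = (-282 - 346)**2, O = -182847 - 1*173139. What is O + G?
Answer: 38398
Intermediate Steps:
O = -355986 (O = -182847 - 173139 = -355986)
G = 394384 (G = (-628)**2 = 394384)
O + G = -355986 + 394384 = 38398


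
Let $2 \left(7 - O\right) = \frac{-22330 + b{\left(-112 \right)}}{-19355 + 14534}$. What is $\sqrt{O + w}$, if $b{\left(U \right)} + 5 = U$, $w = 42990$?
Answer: $\frac{\sqrt{3997135713534}}{9642} \approx 207.35$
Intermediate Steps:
$b{\left(U \right)} = -5 + U$
$O = \frac{45047}{9642}$ ($O = 7 - \frac{\left(-22330 - 117\right) \frac{1}{-19355 + 14534}}{2} = 7 - \frac{\left(-22330 - 117\right) \frac{1}{-4821}}{2} = 7 - \frac{\left(-22447\right) \left(- \frac{1}{4821}\right)}{2} = 7 - \frac{22447}{9642} = \frac{45047}{9642} \approx 4.672$)
$\sqrt{O + w} = \sqrt{\frac{45047}{9642} + 42990} = \sqrt{\frac{414554627}{9642}} = \frac{\sqrt{3997135713534}}{9642}$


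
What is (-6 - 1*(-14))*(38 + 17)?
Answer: 440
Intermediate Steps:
(-6 - 1*(-14))*(38 + 17) = (-6 + 14)*55 = 8*55 = 440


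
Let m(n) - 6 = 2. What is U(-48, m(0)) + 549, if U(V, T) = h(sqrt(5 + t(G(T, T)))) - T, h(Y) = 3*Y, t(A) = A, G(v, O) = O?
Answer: 541 + 3*sqrt(13) ≈ 551.82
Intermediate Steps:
m(n) = 8 (m(n) = 6 + 2 = 8)
U(V, T) = -T + 3*sqrt(5 + T) (U(V, T) = 3*sqrt(5 + T) - T = -T + 3*sqrt(5 + T))
U(-48, m(0)) + 549 = (-1*8 + 3*sqrt(5 + 8)) + 549 = (-8 + 3*sqrt(13)) + 549 = 541 + 3*sqrt(13)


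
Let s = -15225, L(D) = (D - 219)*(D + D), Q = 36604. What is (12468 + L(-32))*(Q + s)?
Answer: 609985628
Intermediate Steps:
L(D) = 2*D*(-219 + D) (L(D) = (-219 + D)*(2*D) = 2*D*(-219 + D))
(12468 + L(-32))*(Q + s) = (12468 + 2*(-32)*(-219 - 32))*(36604 - 15225) = (12468 + 2*(-32)*(-251))*21379 = (12468 + 16064)*21379 = 28532*21379 = 609985628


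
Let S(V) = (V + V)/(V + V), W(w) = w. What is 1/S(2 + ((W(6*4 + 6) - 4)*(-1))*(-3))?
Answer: 1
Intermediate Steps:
S(V) = 1 (S(V) = (2*V)/((2*V)) = (2*V)*(1/(2*V)) = 1)
1/S(2 + ((W(6*4 + 6) - 4)*(-1))*(-3)) = 1/1 = 1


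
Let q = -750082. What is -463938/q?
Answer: 231969/375041 ≈ 0.61852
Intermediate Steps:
-463938/q = -463938/(-750082) = -463938*(-1/750082) = 231969/375041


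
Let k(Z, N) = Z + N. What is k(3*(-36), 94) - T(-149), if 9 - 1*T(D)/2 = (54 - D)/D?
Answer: -5174/149 ≈ -34.725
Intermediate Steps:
T(D) = 18 - 2*(54 - D)/D
k(Z, N) = N + Z
k(3*(-36), 94) - T(-149) = (94 + 3*(-36)) - (20 - 108/(-149)) = (94 - 108) - (20 - 108*(-1/149)) = -14 - (20 + 108/149) = -14 - 1*3088/149 = -14 - 3088/149 = -5174/149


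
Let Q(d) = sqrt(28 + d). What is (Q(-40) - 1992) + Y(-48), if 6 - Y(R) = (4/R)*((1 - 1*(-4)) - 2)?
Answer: -7943/4 + 2*I*sqrt(3) ≈ -1985.8 + 3.4641*I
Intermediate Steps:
Y(R) = 6 - 12/R (Y(R) = 6 - 4/R*((1 - 1*(-4)) - 2) = 6 - 4/R*((1 + 4) - 2) = 6 - 4/R*(5 - 2) = 6 - 4/R*3 = 6 - 12/R)
(Q(-40) - 1992) + Y(-48) = (sqrt(28 - 40) - 1992) + (6 - 12/(-48)) = (sqrt(-12) - 1992) + (6 - 12*(-1/48)) = (2*I*sqrt(3) - 1992) + (6 + 1/4) = (-1992 + 2*I*sqrt(3)) + 25/4 = -7943/4 + 2*I*sqrt(3)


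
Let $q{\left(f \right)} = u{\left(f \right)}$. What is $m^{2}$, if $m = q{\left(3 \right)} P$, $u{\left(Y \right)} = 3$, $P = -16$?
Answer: $2304$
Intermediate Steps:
$q{\left(f \right)} = 3$
$m = -48$ ($m = 3 \left(-16\right) = -48$)
$m^{2} = \left(-48\right)^{2} = 2304$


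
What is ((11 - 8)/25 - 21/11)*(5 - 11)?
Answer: 2952/275 ≈ 10.735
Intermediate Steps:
((11 - 8)/25 - 21/11)*(5 - 11) = (3*(1/25) - 21*1/11)*(-6) = (3/25 - 21/11)*(-6) = -492/275*(-6) = 2952/275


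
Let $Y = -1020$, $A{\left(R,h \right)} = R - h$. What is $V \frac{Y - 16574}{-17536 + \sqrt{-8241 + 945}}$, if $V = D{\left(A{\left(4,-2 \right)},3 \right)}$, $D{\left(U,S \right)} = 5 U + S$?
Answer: $\frac{79542474}{2402489} + \frac{290301 i \sqrt{114}}{19219912} \approx 33.108 + 0.16127 i$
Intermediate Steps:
$D{\left(U,S \right)} = S + 5 U$
$V = 33$ ($V = 3 + 5 \left(4 - -2\right) = 3 + 5 \left(4 + 2\right) = 3 + 5 \cdot 6 = 3 + 30 = 33$)
$V \frac{Y - 16574}{-17536 + \sqrt{-8241 + 945}} = 33 \frac{-1020 - 16574}{-17536 + \sqrt{-8241 + 945}} = 33 \left(- \frac{17594}{-17536 + \sqrt{-7296}}\right) = 33 \left(- \frac{17594}{-17536 + 8 i \sqrt{114}}\right) = - \frac{580602}{-17536 + 8 i \sqrt{114}}$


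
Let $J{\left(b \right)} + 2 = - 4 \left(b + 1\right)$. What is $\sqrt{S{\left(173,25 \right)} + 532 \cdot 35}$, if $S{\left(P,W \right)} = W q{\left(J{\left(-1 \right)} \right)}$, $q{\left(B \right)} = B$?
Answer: $\sqrt{18570} \approx 136.27$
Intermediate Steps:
$J{\left(b \right)} = -6 - 4 b$ ($J{\left(b \right)} = -2 - 4 \left(b + 1\right) = -2 - 4 \left(1 + b\right) = -2 - \left(4 + 4 b\right) = -6 - 4 b$)
$S{\left(P,W \right)} = - 2 W$ ($S{\left(P,W \right)} = W \left(-6 - -4\right) = W \left(-6 + 4\right) = W \left(-2\right) = - 2 W$)
$\sqrt{S{\left(173,25 \right)} + 532 \cdot 35} = \sqrt{\left(-2\right) 25 + 532 \cdot 35} = \sqrt{-50 + 18620} = \sqrt{18570}$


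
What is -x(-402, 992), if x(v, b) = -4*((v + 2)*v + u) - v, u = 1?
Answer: 642802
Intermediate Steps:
x(v, b) = -4 - v - 4*v*(2 + v) (x(v, b) = -4*((v + 2)*v + 1) - v = -4*((2 + v)*v + 1) - v = -4*(v*(2 + v) + 1) - v = -4*(1 + v*(2 + v)) - v = (-4 - 4*v*(2 + v)) - v = -4 - v - 4*v*(2 + v))
-x(-402, 992) = -(-4 - 9*(-402) - 4*(-402)**2) = -(-4 + 3618 - 4*161604) = -(-4 + 3618 - 646416) = -1*(-642802) = 642802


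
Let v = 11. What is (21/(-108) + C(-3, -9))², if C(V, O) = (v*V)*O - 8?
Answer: 108097609/1296 ≈ 83409.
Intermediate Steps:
C(V, O) = -8 + 11*O*V (C(V, O) = (11*V)*O - 8 = 11*O*V - 8 = -8 + 11*O*V)
(21/(-108) + C(-3, -9))² = (21/(-108) + (-8 + 11*(-9)*(-3)))² = (21*(-1/108) + (-8 + 297))² = (-7/36 + 289)² = (10397/36)² = 108097609/1296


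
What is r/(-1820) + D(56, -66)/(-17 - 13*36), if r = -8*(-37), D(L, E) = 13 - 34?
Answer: -5267/44135 ≈ -0.11934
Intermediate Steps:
D(L, E) = -21
r = 296
r/(-1820) + D(56, -66)/(-17 - 13*36) = 296/(-1820) - 21/(-17 - 13*36) = 296*(-1/1820) - 21/(-17 - 468) = -74/455 - 21/(-485) = -74/455 - 21*(-1/485) = -74/455 + 21/485 = -5267/44135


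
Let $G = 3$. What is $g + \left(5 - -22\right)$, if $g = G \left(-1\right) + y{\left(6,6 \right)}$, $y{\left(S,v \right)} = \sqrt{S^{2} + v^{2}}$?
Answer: $24 + 6 \sqrt{2} \approx 32.485$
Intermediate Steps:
$g = -3 + 6 \sqrt{2}$ ($g = 3 \left(-1\right) + \sqrt{6^{2} + 6^{2}} = -3 + \sqrt{36 + 36} = -3 + \sqrt{72} = -3 + 6 \sqrt{2} \approx 5.4853$)
$g + \left(5 - -22\right) = \left(-3 + 6 \sqrt{2}\right) + \left(5 - -22\right) = \left(-3 + 6 \sqrt{2}\right) + \left(5 + 22\right) = \left(-3 + 6 \sqrt{2}\right) + 27 = 24 + 6 \sqrt{2}$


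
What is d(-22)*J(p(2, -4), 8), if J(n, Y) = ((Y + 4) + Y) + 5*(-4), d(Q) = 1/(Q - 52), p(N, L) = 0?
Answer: 0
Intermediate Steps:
d(Q) = 1/(-52 + Q)
J(n, Y) = -16 + 2*Y (J(n, Y) = ((4 + Y) + Y) - 20 = (4 + 2*Y) - 20 = -16 + 2*Y)
d(-22)*J(p(2, -4), 8) = (-16 + 2*8)/(-52 - 22) = (-16 + 16)/(-74) = -1/74*0 = 0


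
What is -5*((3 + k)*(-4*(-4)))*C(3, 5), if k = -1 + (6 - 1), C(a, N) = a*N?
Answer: -8400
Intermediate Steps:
C(a, N) = N*a
k = 4 (k = -1 + 5 = 4)
-5*((3 + k)*(-4*(-4)))*C(3, 5) = -5*((3 + 4)*(-4*(-4)))*5*3 = -5*(7*16)*15 = -5*112*15 = -560*15 = -1*8400 = -8400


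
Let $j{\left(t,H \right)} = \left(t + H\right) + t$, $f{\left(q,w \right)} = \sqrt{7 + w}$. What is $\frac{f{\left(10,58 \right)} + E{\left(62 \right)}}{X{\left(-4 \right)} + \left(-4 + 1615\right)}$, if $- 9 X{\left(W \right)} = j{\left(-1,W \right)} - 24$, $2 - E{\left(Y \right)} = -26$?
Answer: $\frac{84}{4843} + \frac{3 \sqrt{65}}{4843} \approx 0.022339$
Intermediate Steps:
$E{\left(Y \right)} = 28$ ($E{\left(Y \right)} = 2 - -26 = 2 + 26 = 28$)
$j{\left(t,H \right)} = H + 2 t$ ($j{\left(t,H \right)} = \left(H + t\right) + t = H + 2 t$)
$X{\left(W \right)} = \frac{26}{9} - \frac{W}{9}$ ($X{\left(W \right)} = - \frac{\left(W + 2 \left(-1\right)\right) - 24}{9} = - \frac{\left(W - 2\right) - 24}{9} = - \frac{\left(-2 + W\right) - 24}{9} = - \frac{-26 + W}{9} = \frac{26}{9} - \frac{W}{9}$)
$\frac{f{\left(10,58 \right)} + E{\left(62 \right)}}{X{\left(-4 \right)} + \left(-4 + 1615\right)} = \frac{\sqrt{7 + 58} + 28}{\left(\frac{26}{9} - - \frac{4}{9}\right) + \left(-4 + 1615\right)} = \frac{\sqrt{65} + 28}{\left(\frac{26}{9} + \frac{4}{9}\right) + 1611} = \frac{28 + \sqrt{65}}{\frac{10}{3} + 1611} = \frac{28 + \sqrt{65}}{\frac{4843}{3}} = \left(28 + \sqrt{65}\right) \frac{3}{4843} = \frac{84}{4843} + \frac{3 \sqrt{65}}{4843}$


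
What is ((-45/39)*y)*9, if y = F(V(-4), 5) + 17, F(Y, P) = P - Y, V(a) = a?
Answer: -270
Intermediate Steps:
y = 26 (y = (5 - 1*(-4)) + 17 = (5 + 4) + 17 = 9 + 17 = 26)
((-45/39)*y)*9 = (-45/39*26)*9 = (-45*1/39*26)*9 = -15/13*26*9 = -30*9 = -270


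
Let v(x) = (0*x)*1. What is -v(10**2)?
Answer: 0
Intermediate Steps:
v(x) = 0 (v(x) = 0*1 = 0)
-v(10**2) = -1*0 = 0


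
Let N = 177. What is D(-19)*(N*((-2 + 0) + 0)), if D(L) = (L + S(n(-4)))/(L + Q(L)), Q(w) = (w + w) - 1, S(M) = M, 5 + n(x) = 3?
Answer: -3717/29 ≈ -128.17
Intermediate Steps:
n(x) = -2 (n(x) = -5 + 3 = -2)
Q(w) = -1 + 2*w (Q(w) = 2*w - 1 = -1 + 2*w)
D(L) = (-2 + L)/(-1 + 3*L) (D(L) = (L - 2)/(L + (-1 + 2*L)) = (-2 + L)/(-1 + 3*L))
D(-19)*(N*((-2 + 0) + 0)) = ((-2 - 19)/(-1 + 3*(-19)))*(177*((-2 + 0) + 0)) = (-21/(-1 - 57))*(177*(-2 + 0)) = (-21/(-58))*(177*(-2)) = -1/58*(-21)*(-354) = (21/58)*(-354) = -3717/29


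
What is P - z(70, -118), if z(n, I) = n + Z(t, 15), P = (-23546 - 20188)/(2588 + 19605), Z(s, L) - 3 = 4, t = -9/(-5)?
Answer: -1752595/22193 ≈ -78.971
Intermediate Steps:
t = 9/5 (t = -9*(-⅕) = 9/5 ≈ 1.8000)
Z(s, L) = 7 (Z(s, L) = 3 + 4 = 7)
P = -43734/22193 ≈ -1.9706
z(n, I) = 7 + n (z(n, I) = n + 7 = 7 + n)
P - z(70, -118) = -43734/22193 - (7 + 70) = -43734/22193 - 1*77 = -43734/22193 - 77 = -1752595/22193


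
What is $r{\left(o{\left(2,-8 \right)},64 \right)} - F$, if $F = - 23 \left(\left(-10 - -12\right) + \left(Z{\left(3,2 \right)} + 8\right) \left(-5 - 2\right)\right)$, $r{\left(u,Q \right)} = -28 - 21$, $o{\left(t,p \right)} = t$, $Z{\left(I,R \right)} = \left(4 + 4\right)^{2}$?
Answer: $-11595$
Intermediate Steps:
$Z{\left(I,R \right)} = 64$ ($Z{\left(I,R \right)} = 8^{2} = 64$)
$r{\left(u,Q \right)} = -49$ ($r{\left(u,Q \right)} = -28 - 21 = -49$)
$F = 11546$ ($F = - 23 \left(\left(-10 - -12\right) + \left(64 + 8\right) \left(-5 - 2\right)\right) = - 23 \left(\left(-10 + 12\right) + 72 \left(-7\right)\right) = - 23 \left(2 - 504\right) = \left(-23\right) \left(-502\right) = 11546$)
$r{\left(o{\left(2,-8 \right)},64 \right)} - F = -49 - 11546 = -11595$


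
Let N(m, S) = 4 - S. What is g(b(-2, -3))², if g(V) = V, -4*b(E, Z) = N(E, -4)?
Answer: 4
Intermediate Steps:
b(E, Z) = -2 (b(E, Z) = -(4 - 1*(-4))/4 = -(4 + 4)/4 = -¼*8 = -2)
g(b(-2, -3))² = (-2)² = 4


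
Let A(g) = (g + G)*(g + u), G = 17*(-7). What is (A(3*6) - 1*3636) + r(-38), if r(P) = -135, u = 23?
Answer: -7912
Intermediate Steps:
G = -119
A(g) = (-119 + g)*(23 + g) (A(g) = (g - 119)*(g + 23) = (-119 + g)*(23 + g))
(A(3*6) - 1*3636) + r(-38) = ((-2737 + (3*6)² - 288*6) - 1*3636) - 135 = ((-2737 + 18² - 96*18) - 3636) - 135 = ((-2737 + 324 - 1728) - 3636) - 135 = (-4141 - 3636) - 135 = -7777 - 135 = -7912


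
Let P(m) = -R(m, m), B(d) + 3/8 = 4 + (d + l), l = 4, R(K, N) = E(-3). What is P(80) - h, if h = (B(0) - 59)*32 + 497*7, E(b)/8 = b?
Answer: -1811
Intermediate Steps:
E(b) = 8*b
R(K, N) = -24 (R(K, N) = 8*(-3) = -24)
B(d) = 61/8 + d (B(d) = -3/8 + (4 + (d + 4)) = -3/8 + (4 + (4 + d)) = -3/8 + (8 + d) = 61/8 + d)
P(m) = 24 (P(m) = -1*(-24) = 24)
h = 1835 (h = ((61/8 + 0) - 59)*32 + 497*7 = (61/8 - 59)*32 + 3479 = -411/8*32 + 3479 = -1644 + 3479 = 1835)
P(80) - h = 24 - 1*1835 = 24 - 1835 = -1811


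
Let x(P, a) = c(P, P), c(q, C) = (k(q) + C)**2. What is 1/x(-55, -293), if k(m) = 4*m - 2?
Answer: 1/76729 ≈ 1.3033e-5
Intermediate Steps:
k(m) = -2 + 4*m
c(q, C) = (-2 + C + 4*q)**2 (c(q, C) = ((-2 + 4*q) + C)**2 = (-2 + C + 4*q)**2)
x(P, a) = (-2 + 5*P)**2 (x(P, a) = (-2 + P + 4*P)**2 = (-2 + 5*P)**2)
1/x(-55, -293) = 1/((-2 + 5*(-55))**2) = 1/((-2 - 275)**2) = 1/((-277)**2) = 1/76729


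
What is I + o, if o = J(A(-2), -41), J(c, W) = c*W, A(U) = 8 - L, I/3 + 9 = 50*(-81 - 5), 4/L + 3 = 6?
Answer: -39601/3 ≈ -13200.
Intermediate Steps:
L = 4/3 (L = 4/(-3 + 6) = 4/3 ≈ 1.3333)
I = -12927 (I = -27 + 3*(50*(-81 - 5)) = -27 + 3*(50*(-86)) = -27 + 3*(-4300) = -27 - 12900 = -12927)
A(U) = 20/3 (A(U) = 8 - 1*4/3 = 8 - 4/3 = 20/3)
J(c, W) = W*c
o = -820/3 (o = -41*20/3 = -820/3 ≈ -273.33)
I + o = -12927 - 820/3 = -39601/3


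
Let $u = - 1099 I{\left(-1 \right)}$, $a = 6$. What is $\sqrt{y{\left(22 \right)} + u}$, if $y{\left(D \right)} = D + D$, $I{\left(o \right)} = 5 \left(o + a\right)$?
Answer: $i \sqrt{27431} \approx 165.62 i$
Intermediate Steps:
$I{\left(o \right)} = 30 + 5 o$ ($I{\left(o \right)} = 5 \left(o + 6\right) = 5 \left(6 + o\right) = 30 + 5 o$)
$y{\left(D \right)} = 2 D$
$u = -27475$ ($u = - 1099 \left(30 + 5 \left(-1\right)\right) = - 1099 \left(30 - 5\right) = \left(-1099\right) 25 = -27475$)
$\sqrt{y{\left(22 \right)} + u} = \sqrt{2 \cdot 22 - 27475} = \sqrt{44 - 27475} = \sqrt{-27431} = i \sqrt{27431}$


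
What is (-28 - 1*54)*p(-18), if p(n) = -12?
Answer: 984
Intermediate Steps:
(-28 - 1*54)*p(-18) = (-28 - 1*54)*(-12) = (-28 - 54)*(-12) = -82*(-12) = 984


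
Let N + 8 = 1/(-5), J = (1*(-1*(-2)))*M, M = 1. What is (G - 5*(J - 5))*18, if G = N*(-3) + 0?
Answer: 3564/5 ≈ 712.80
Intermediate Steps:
J = 2 (J = (1*(-1*(-2)))*1 = (1*2)*1 = 2*1 = 2)
N = -41/5 (N = -8 + 1/(-5) = -8 - 1/5 = -41/5 ≈ -8.2000)
G = 123/5 (G = -41/5*(-3) + 0 = 123/5 + 0 = 123/5 ≈ 24.600)
(G - 5*(J - 5))*18 = (123/5 - 5*(2 - 5))*18 = (123/5 - 5*(-3))*18 = (123/5 + 15)*18 = (198/5)*18 = 3564/5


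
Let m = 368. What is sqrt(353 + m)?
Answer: sqrt(721) ≈ 26.851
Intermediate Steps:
sqrt(353 + m) = sqrt(353 + 368) = sqrt(721)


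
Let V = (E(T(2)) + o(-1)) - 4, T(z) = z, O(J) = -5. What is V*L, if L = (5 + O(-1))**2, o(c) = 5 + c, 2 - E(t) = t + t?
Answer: 0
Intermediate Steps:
E(t) = 2 - 2*t (E(t) = 2 - (t + t) = 2 - 2*t)
V = -2 (V = ((2 - 2*2) + (5 - 1)) - 4 = ((2 - 4) + 4) - 4 = (-2 + 4) - 4 = 2 - 4 = -2)
L = 0 (L = (5 - 5)**2 = 0**2 = 0)
V*L = -2*0 = 0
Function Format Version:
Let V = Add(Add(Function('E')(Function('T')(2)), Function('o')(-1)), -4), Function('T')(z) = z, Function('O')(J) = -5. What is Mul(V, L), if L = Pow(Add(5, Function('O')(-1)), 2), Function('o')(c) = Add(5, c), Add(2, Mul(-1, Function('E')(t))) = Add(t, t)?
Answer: 0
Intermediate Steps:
Function('E')(t) = Add(2, Mul(-2, t)) (Function('E')(t) = Add(2, Mul(-1, Add(t, t))) = Add(2, Mul(-1, Mul(2, t))) = Add(2, Mul(-2, t)))
V = -2 (V = Add(Add(Add(2, Mul(-2, 2)), Add(5, -1)), -4) = Add(Add(Add(2, -4), 4), -4) = Add(Add(-2, 4), -4) = Add(2, -4) = -2)
L = 0 (L = Pow(Add(5, -5), 2) = Pow(0, 2) = 0)
Mul(V, L) = Mul(-2, 0) = 0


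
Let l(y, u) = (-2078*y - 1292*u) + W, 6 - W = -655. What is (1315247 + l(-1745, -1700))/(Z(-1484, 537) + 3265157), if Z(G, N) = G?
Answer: 1019774/466239 ≈ 2.1872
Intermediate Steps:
W = 661 (W = 6 - 1*(-655) = 6 + 655 = 661)
l(y, u) = 661 - 2078*y - 1292*u (l(y, u) = (-2078*y - 1292*u) + 661 = 661 - 2078*y - 1292*u)
(1315247 + l(-1745, -1700))/(Z(-1484, 537) + 3265157) = (1315247 + (661 - 2078*(-1745) - 1292*(-1700)))/(-1484 + 3265157) = (1315247 + (661 + 3626110 + 2196400))/3263673 = (1315247 + 5823171)*(1/3263673) = 7138418*(1/3263673) = 1019774/466239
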